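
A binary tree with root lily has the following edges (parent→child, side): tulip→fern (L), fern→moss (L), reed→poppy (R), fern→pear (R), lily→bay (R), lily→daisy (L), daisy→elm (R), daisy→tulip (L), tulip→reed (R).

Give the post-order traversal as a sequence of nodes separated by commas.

Post-order visits the left subtree, then the right subtree, then the node.
At lily: go left to daisy.
  At daisy: go left to tulip.
    At tulip: go left to fern.
      At fern: go left to moss.
        moss is a leaf — visit moss.
      At fern: go right to pear.
        pear is a leaf — visit pear.
      Visit fern.
    At tulip: go right to reed.
      At reed: no left child.
      At reed: go right to poppy.
        poppy is a leaf — visit poppy.
      Visit reed.
    Visit tulip.
  At daisy: go right to elm.
    elm is a leaf — visit elm.
  Visit daisy.
At lily: go right to bay.
  bay is a leaf — visit bay.
Visit lily.

moss, pear, fern, poppy, reed, tulip, elm, daisy, bay, lily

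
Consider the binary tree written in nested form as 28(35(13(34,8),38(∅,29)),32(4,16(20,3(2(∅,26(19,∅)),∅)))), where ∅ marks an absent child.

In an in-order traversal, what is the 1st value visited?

In-order visits the left subtree, then the node, then the right subtree.
At 28: go left to 35.
  At 35: go left to 13.
    At 13: go left to 34.
      34 is a leaf — visit 34.
    Visit 13.
    At 13: go right to 8.
      8 is a leaf — visit 8.
  Visit 35.
  At 35: go right to 38.
    At 38: no left child.
    Visit 38.
    At 38: go right to 29.
      29 is a leaf — visit 29.
Visit 28.
At 28: go right to 32.
  At 32: go left to 4.
    4 is a leaf — visit 4.
  Visit 32.
  At 32: go right to 16.
    At 16: go left to 20.
      20 is a leaf — visit 20.
    Visit 16.
    At 16: go right to 3.
      At 3: go left to 2.
        At 2: no left child.
        Visit 2.
        At 2: go right to 26.
          At 26: go left to 19.
            19 is a leaf — visit 19.
          Visit 26.
          At 26: no right child.
      Visit 3.
      At 3: no right child.
Full in-order sequence: 34, 13, 8, 35, 38, 29, 28, 4, 32, 20, 16, 2, 19, 26, 3.

34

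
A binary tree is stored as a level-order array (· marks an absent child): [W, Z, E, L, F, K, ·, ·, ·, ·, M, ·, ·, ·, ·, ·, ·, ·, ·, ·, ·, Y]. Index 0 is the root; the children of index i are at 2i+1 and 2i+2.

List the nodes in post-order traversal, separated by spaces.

Post-order visits the left subtree, then the right subtree, then the node.
At W: go left to Z.
  At Z: go left to L.
    L is a leaf — visit L.
  At Z: go right to F.
    At F: no left child.
    At F: go right to M.
      At M: go left to Y.
        Y is a leaf — visit Y.
      At M: no right child.
      Visit M.
    Visit F.
  Visit Z.
At W: go right to E.
  At E: go left to K.
    K is a leaf — visit K.
  At E: no right child.
  Visit E.
Visit W.

L Y M F Z K E W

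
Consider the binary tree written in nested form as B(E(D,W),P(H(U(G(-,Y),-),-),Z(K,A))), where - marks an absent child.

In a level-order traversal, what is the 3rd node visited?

Level-order visits nodes level by level from the root, left to right within each level.
Level 0: B
Level 1: E, P
Level 2: D, W, H, Z
Level 3: U, K, A
Level 4: G
Level 5: Y
Full level-order sequence: B, E, P, D, W, H, Z, U, K, A, G, Y.

P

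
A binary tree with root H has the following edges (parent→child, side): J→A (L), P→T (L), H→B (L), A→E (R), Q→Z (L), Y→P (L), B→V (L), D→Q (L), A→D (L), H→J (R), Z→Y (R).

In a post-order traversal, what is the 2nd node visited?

B

Post-order visits the left subtree, then the right subtree, then the node.
At H: go left to B.
  At B: go left to V.
    V is a leaf — visit V.
  At B: no right child.
  Visit B.
At H: go right to J.
  At J: go left to A.
    At A: go left to D.
      At D: go left to Q.
        At Q: go left to Z.
          At Z: no left child.
          At Z: go right to Y.
            At Y: go left to P.
              At P: go left to T.
                T is a leaf — visit T.
              At P: no right child.
              Visit P.
            At Y: no right child.
            Visit Y.
          Visit Z.
        At Q: no right child.
        Visit Q.
      At D: no right child.
      Visit D.
    At A: go right to E.
      E is a leaf — visit E.
    Visit A.
  At J: no right child.
  Visit J.
Visit H.
Full post-order sequence: V, B, T, P, Y, Z, Q, D, E, A, J, H.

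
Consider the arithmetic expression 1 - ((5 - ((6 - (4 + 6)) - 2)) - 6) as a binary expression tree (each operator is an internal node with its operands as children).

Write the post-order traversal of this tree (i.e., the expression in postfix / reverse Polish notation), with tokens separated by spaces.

Post-order on an expression tree gives postfix notation: for each operator, emit left operand, right operand, then the operator.

1 5 6 4 6 + - 2 - - 6 - -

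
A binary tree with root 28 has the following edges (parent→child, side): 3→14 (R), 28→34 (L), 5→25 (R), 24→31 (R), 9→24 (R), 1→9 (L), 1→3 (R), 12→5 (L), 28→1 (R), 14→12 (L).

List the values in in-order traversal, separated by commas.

In-order visits the left subtree, then the node, then the right subtree.
At 28: go left to 34.
  34 is a leaf — visit 34.
Visit 28.
At 28: go right to 1.
  At 1: go left to 9.
    At 9: no left child.
    Visit 9.
    At 9: go right to 24.
      At 24: no left child.
      Visit 24.
      At 24: go right to 31.
        31 is a leaf — visit 31.
  Visit 1.
  At 1: go right to 3.
    At 3: no left child.
    Visit 3.
    At 3: go right to 14.
      At 14: go left to 12.
        At 12: go left to 5.
          At 5: no left child.
          Visit 5.
          At 5: go right to 25.
            25 is a leaf — visit 25.
        Visit 12.
        At 12: no right child.
      Visit 14.
      At 14: no right child.

34, 28, 9, 24, 31, 1, 3, 5, 25, 12, 14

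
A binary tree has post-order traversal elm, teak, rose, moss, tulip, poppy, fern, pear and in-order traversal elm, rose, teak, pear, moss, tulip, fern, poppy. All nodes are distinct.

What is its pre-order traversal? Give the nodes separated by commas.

pear, rose, elm, teak, fern, tulip, moss, poppy

The last element of post-order is the root; it splits in-order into left and right subtrees.
Root pear: left subtree has 3 nodes {elm, rose, teak}, right has 4 {moss, tulip, fern, poppy}.
  Root rose: left subtree has 1 node {elm}, right has 1 {teak}.
  Root fern: left subtree has 2 nodes {moss, tulip}, right has 1 {poppy}.
    Root tulip: left subtree has 1 node {moss}, right has 0 { }.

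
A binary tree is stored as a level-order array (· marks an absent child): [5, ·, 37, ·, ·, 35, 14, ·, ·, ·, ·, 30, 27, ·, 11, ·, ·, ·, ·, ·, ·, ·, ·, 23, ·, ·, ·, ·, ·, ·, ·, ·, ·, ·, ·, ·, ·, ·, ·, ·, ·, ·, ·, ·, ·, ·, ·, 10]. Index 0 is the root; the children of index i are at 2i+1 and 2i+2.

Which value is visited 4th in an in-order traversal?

30

In-order visits the left subtree, then the node, then the right subtree.
At 5: no left child.
Visit 5.
At 5: go right to 37.
  At 37: go left to 35.
    At 35: go left to 30.
      At 30: go left to 23.
        At 23: go left to 10.
          10 is a leaf — visit 10.
        Visit 23.
        At 23: no right child.
      Visit 30.
      At 30: no right child.
    Visit 35.
    At 35: go right to 27.
      27 is a leaf — visit 27.
  Visit 37.
  At 37: go right to 14.
    At 14: no left child.
    Visit 14.
    At 14: go right to 11.
      11 is a leaf — visit 11.
Full in-order sequence: 5, 10, 23, 30, 35, 27, 37, 14, 11.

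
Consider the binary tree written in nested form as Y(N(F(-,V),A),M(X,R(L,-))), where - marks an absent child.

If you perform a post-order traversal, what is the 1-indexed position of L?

6

Post-order visits the left subtree, then the right subtree, then the node.
At Y: go left to N.
  At N: go left to F.
    At F: no left child.
    At F: go right to V.
      V is a leaf — visit V.
    Visit F.
  At N: go right to A.
    A is a leaf — visit A.
  Visit N.
At Y: go right to M.
  At M: go left to X.
    X is a leaf — visit X.
  At M: go right to R.
    At R: go left to L.
      L is a leaf — visit L.
    At R: no right child.
    Visit R.
  Visit M.
Visit Y.
Full post-order sequence: V, F, A, N, X, L, R, M, Y.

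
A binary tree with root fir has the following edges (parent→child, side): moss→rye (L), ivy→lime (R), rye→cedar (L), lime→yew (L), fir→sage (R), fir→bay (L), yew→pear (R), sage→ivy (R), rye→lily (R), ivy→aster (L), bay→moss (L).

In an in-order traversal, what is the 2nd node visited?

In-order visits the left subtree, then the node, then the right subtree.
At fir: go left to bay.
  At bay: go left to moss.
    At moss: go left to rye.
      At rye: go left to cedar.
        cedar is a leaf — visit cedar.
      Visit rye.
      At rye: go right to lily.
        lily is a leaf — visit lily.
    Visit moss.
    At moss: no right child.
  Visit bay.
  At bay: no right child.
Visit fir.
At fir: go right to sage.
  At sage: no left child.
  Visit sage.
  At sage: go right to ivy.
    At ivy: go left to aster.
      aster is a leaf — visit aster.
    Visit ivy.
    At ivy: go right to lime.
      At lime: go left to yew.
        At yew: no left child.
        Visit yew.
        At yew: go right to pear.
          pear is a leaf — visit pear.
      Visit lime.
      At lime: no right child.
Full in-order sequence: cedar, rye, lily, moss, bay, fir, sage, aster, ivy, yew, pear, lime.

rye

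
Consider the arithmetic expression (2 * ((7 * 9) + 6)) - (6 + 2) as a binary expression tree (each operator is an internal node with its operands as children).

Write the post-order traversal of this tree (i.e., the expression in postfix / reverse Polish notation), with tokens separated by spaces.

Post-order on an expression tree gives postfix notation: for each operator, emit left operand, right operand, then the operator.

2 7 9 * 6 + * 6 2 + -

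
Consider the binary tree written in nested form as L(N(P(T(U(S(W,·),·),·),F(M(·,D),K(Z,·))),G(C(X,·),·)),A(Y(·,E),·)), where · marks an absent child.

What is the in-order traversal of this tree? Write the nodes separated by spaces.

In-order visits the left subtree, then the node, then the right subtree.
At L: go left to N.
  At N: go left to P.
    At P: go left to T.
      At T: go left to U.
        At U: go left to S.
          At S: go left to W.
            W is a leaf — visit W.
          Visit S.
          At S: no right child.
        Visit U.
        At U: no right child.
      Visit T.
      At T: no right child.
    Visit P.
    At P: go right to F.
      At F: go left to M.
        At M: no left child.
        Visit M.
        At M: go right to D.
          D is a leaf — visit D.
      Visit F.
      At F: go right to K.
        At K: go left to Z.
          Z is a leaf — visit Z.
        Visit K.
        At K: no right child.
  Visit N.
  At N: go right to G.
    At G: go left to C.
      At C: go left to X.
        X is a leaf — visit X.
      Visit C.
      At C: no right child.
    Visit G.
    At G: no right child.
Visit L.
At L: go right to A.
  At A: go left to Y.
    At Y: no left child.
    Visit Y.
    At Y: go right to E.
      E is a leaf — visit E.
  Visit A.
  At A: no right child.

W S U T P M D F Z K N X C G L Y E A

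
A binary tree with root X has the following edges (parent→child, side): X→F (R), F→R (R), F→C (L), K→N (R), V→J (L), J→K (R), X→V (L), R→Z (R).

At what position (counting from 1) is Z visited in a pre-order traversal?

9

Pre-order visits the node, then its left subtree, then its right subtree.
Visit X.
At X: go left to V.
  Visit V.
  At V: go left to J.
    Visit J.
    At J: no left child.
    At J: go right to K.
      Visit K.
      At K: no left child.
      At K: go right to N.
        N is a leaf — visit N.
  At V: no right child.
At X: go right to F.
  Visit F.
  At F: go left to C.
    C is a leaf — visit C.
  At F: go right to R.
    Visit R.
    At R: no left child.
    At R: go right to Z.
      Z is a leaf — visit Z.
Full pre-order sequence: X, V, J, K, N, F, C, R, Z.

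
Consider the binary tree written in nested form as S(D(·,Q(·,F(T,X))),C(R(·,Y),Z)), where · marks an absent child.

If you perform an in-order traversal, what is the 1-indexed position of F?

In-order visits the left subtree, then the node, then the right subtree.
At S: go left to D.
  At D: no left child.
  Visit D.
  At D: go right to Q.
    At Q: no left child.
    Visit Q.
    At Q: go right to F.
      At F: go left to T.
        T is a leaf — visit T.
      Visit F.
      At F: go right to X.
        X is a leaf — visit X.
Visit S.
At S: go right to C.
  At C: go left to R.
    At R: no left child.
    Visit R.
    At R: go right to Y.
      Y is a leaf — visit Y.
  Visit C.
  At C: go right to Z.
    Z is a leaf — visit Z.
Full in-order sequence: D, Q, T, F, X, S, R, Y, C, Z.

4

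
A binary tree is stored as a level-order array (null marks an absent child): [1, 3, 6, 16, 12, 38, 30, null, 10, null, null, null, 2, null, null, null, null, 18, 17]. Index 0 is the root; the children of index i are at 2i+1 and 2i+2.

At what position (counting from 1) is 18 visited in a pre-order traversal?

Pre-order visits the node, then its left subtree, then its right subtree.
Visit 1.
At 1: go left to 3.
  Visit 3.
  At 3: go left to 16.
    Visit 16.
    At 16: no left child.
    At 16: go right to 10.
      Visit 10.
      At 10: go left to 18.
        18 is a leaf — visit 18.
      At 10: go right to 17.
        17 is a leaf — visit 17.
  At 3: go right to 12.
    12 is a leaf — visit 12.
At 1: go right to 6.
  Visit 6.
  At 6: go left to 38.
    Visit 38.
    At 38: no left child.
    At 38: go right to 2.
      2 is a leaf — visit 2.
  At 6: go right to 30.
    30 is a leaf — visit 30.
Full pre-order sequence: 1, 3, 16, 10, 18, 17, 12, 6, 38, 2, 30.

5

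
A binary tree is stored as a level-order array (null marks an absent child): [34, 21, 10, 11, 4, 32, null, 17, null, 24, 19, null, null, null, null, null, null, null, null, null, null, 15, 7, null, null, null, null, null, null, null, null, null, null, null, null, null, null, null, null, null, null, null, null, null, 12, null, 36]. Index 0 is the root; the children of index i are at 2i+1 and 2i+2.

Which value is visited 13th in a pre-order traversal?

32

Pre-order visits the node, then its left subtree, then its right subtree.
Visit 34.
At 34: go left to 21.
  Visit 21.
  At 21: go left to 11.
    Visit 11.
    At 11: go left to 17.
      17 is a leaf — visit 17.
    At 11: no right child.
  At 21: go right to 4.
    Visit 4.
    At 4: go left to 24.
      24 is a leaf — visit 24.
    At 4: go right to 19.
      Visit 19.
      At 19: go left to 15.
        Visit 15.
        At 15: no left child.
        At 15: go right to 12.
          12 is a leaf — visit 12.
      At 19: go right to 7.
        Visit 7.
        At 7: no left child.
        At 7: go right to 36.
          36 is a leaf — visit 36.
At 34: go right to 10.
  Visit 10.
  At 10: go left to 32.
    32 is a leaf — visit 32.
  At 10: no right child.
Full pre-order sequence: 34, 21, 11, 17, 4, 24, 19, 15, 12, 7, 36, 10, 32.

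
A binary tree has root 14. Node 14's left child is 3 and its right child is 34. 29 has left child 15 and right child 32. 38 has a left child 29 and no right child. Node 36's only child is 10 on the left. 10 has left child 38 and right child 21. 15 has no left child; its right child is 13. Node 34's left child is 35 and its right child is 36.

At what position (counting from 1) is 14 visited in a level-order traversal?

Level-order visits nodes level by level from the root, left to right within each level.
Level 0: 14
Level 1: 3, 34
Level 2: 35, 36
Level 3: 10
Level 4: 38, 21
Level 5: 29
Level 6: 15, 32
Level 7: 13
Full level-order sequence: 14, 3, 34, 35, 36, 10, 38, 21, 29, 15, 32, 13.

1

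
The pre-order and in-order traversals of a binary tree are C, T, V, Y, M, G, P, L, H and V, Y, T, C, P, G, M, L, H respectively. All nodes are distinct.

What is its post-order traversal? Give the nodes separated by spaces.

The first element of pre-order is the root; it splits in-order into left and right subtrees.
Root C: left subtree has 3 nodes {V, Y, T}, right has 5 {P, G, M, L, H}.
  Root T: left subtree has 2 nodes {V, Y}, right has 0 { }.
    Root V: left subtree has 0 nodes { }, right has 1 {Y}.
  Root M: left subtree has 2 nodes {P, G}, right has 2 {L, H}.
    Root G: left subtree has 1 node {P}, right has 0 { }.
    Root L: left subtree has 0 nodes { }, right has 1 {H}.

Y V T P G H L M C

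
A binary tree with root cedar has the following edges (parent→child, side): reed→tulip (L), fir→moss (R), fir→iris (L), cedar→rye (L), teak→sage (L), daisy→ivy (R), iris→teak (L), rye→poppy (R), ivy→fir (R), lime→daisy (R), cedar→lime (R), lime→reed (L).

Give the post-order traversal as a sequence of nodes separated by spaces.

Post-order visits the left subtree, then the right subtree, then the node.
At cedar: go left to rye.
  At rye: no left child.
  At rye: go right to poppy.
    poppy is a leaf — visit poppy.
  Visit rye.
At cedar: go right to lime.
  At lime: go left to reed.
    At reed: go left to tulip.
      tulip is a leaf — visit tulip.
    At reed: no right child.
    Visit reed.
  At lime: go right to daisy.
    At daisy: no left child.
    At daisy: go right to ivy.
      At ivy: no left child.
      At ivy: go right to fir.
        At fir: go left to iris.
          At iris: go left to teak.
            At teak: go left to sage.
              sage is a leaf — visit sage.
            At teak: no right child.
            Visit teak.
          At iris: no right child.
          Visit iris.
        At fir: go right to moss.
          moss is a leaf — visit moss.
        Visit fir.
      Visit ivy.
    Visit daisy.
  Visit lime.
Visit cedar.

poppy rye tulip reed sage teak iris moss fir ivy daisy lime cedar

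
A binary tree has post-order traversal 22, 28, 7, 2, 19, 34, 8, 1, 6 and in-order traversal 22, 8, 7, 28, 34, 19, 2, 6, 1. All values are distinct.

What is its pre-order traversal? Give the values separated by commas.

The last element of post-order is the root; it splits in-order into left and right subtrees.
Root 6: left subtree has 7 nodes {22, 8, 7, 28, 34, 19, 2}, right has 1 {1}.
  Root 8: left subtree has 1 node {22}, right has 5 {7, 28, 34, 19, 2}.
    Root 34: left subtree has 2 nodes {7, 28}, right has 2 {19, 2}.
      Root 7: left subtree has 0 nodes { }, right has 1 {28}.
      Root 19: left subtree has 0 nodes { }, right has 1 {2}.

6, 8, 22, 34, 7, 28, 19, 2, 1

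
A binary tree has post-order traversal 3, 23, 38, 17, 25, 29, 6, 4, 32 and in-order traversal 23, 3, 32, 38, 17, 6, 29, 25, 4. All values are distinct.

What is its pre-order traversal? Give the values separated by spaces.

32 23 3 4 6 17 38 29 25

The last element of post-order is the root; it splits in-order into left and right subtrees.
Root 32: left subtree has 2 nodes {23, 3}, right has 6 {38, 17, 6, 29, 25, 4}.
  Root 23: left subtree has 0 nodes { }, right has 1 {3}.
  Root 4: left subtree has 5 nodes {38, 17, 6, 29, 25}, right has 0 { }.
    Root 6: left subtree has 2 nodes {38, 17}, right has 2 {29, 25}.
      Root 17: left subtree has 1 node {38}, right has 0 { }.
      Root 29: left subtree has 0 nodes { }, right has 1 {25}.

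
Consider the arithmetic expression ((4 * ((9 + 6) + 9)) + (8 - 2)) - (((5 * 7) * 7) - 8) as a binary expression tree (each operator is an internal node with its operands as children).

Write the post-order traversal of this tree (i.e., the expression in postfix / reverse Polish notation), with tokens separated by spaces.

Post-order on an expression tree gives postfix notation: for each operator, emit left operand, right operand, then the operator.

4 9 6 + 9 + * 8 2 - + 5 7 * 7 * 8 - -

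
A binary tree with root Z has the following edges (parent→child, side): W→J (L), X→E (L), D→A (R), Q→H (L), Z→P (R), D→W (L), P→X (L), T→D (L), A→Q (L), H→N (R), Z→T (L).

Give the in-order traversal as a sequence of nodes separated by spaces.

In-order visits the left subtree, then the node, then the right subtree.
At Z: go left to T.
  At T: go left to D.
    At D: go left to W.
      At W: go left to J.
        J is a leaf — visit J.
      Visit W.
      At W: no right child.
    Visit D.
    At D: go right to A.
      At A: go left to Q.
        At Q: go left to H.
          At H: no left child.
          Visit H.
          At H: go right to N.
            N is a leaf — visit N.
        Visit Q.
        At Q: no right child.
      Visit A.
      At A: no right child.
  Visit T.
  At T: no right child.
Visit Z.
At Z: go right to P.
  At P: go left to X.
    At X: go left to E.
      E is a leaf — visit E.
    Visit X.
    At X: no right child.
  Visit P.
  At P: no right child.

J W D H N Q A T Z E X P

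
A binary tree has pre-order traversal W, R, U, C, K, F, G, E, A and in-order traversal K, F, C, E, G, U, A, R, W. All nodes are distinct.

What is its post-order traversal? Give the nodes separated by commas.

F, K, E, G, C, A, U, R, W

The first element of pre-order is the root; it splits in-order into left and right subtrees.
Root W: left subtree has 8 nodes {K, F, C, E, G, U, A, R}, right has 0 { }.
  Root R: left subtree has 7 nodes {K, F, C, E, G, U, A}, right has 0 { }.
    Root U: left subtree has 5 nodes {K, F, C, E, G}, right has 1 {A}.
      Root C: left subtree has 2 nodes {K, F}, right has 2 {E, G}.
        Root K: left subtree has 0 nodes { }, right has 1 {F}.
        Root G: left subtree has 1 node {E}, right has 0 { }.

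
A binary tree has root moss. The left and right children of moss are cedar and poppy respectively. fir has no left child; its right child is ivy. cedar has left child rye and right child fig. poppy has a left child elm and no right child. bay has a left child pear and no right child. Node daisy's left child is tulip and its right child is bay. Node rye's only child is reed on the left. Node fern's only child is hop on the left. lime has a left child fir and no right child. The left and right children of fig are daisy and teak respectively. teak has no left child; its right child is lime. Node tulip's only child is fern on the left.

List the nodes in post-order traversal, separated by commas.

reed, rye, hop, fern, tulip, pear, bay, daisy, ivy, fir, lime, teak, fig, cedar, elm, poppy, moss

Post-order visits the left subtree, then the right subtree, then the node.
At moss: go left to cedar.
  At cedar: go left to rye.
    At rye: go left to reed.
      reed is a leaf — visit reed.
    At rye: no right child.
    Visit rye.
  At cedar: go right to fig.
    At fig: go left to daisy.
      At daisy: go left to tulip.
        At tulip: go left to fern.
          At fern: go left to hop.
            hop is a leaf — visit hop.
          At fern: no right child.
          Visit fern.
        At tulip: no right child.
        Visit tulip.
      At daisy: go right to bay.
        At bay: go left to pear.
          pear is a leaf — visit pear.
        At bay: no right child.
        Visit bay.
      Visit daisy.
    At fig: go right to teak.
      At teak: no left child.
      At teak: go right to lime.
        At lime: go left to fir.
          At fir: no left child.
          At fir: go right to ivy.
            ivy is a leaf — visit ivy.
          Visit fir.
        At lime: no right child.
        Visit lime.
      Visit teak.
    Visit fig.
  Visit cedar.
At moss: go right to poppy.
  At poppy: go left to elm.
    elm is a leaf — visit elm.
  At poppy: no right child.
  Visit poppy.
Visit moss.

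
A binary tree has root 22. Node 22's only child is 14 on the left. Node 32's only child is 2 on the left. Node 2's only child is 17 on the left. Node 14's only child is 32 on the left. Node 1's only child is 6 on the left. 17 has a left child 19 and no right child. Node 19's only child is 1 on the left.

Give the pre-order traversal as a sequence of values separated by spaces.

Pre-order visits the node, then its left subtree, then its right subtree.
Visit 22.
At 22: go left to 14.
  Visit 14.
  At 14: go left to 32.
    Visit 32.
    At 32: go left to 2.
      Visit 2.
      At 2: go left to 17.
        Visit 17.
        At 17: go left to 19.
          Visit 19.
          At 19: go left to 1.
            Visit 1.
            At 1: go left to 6.
              6 is a leaf — visit 6.
            At 1: no right child.
          At 19: no right child.
        At 17: no right child.
      At 2: no right child.
    At 32: no right child.
  At 14: no right child.
At 22: no right child.

22 14 32 2 17 19 1 6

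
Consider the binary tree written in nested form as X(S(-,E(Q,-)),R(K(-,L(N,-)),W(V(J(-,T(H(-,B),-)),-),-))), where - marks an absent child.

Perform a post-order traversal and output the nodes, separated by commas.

Post-order visits the left subtree, then the right subtree, then the node.
At X: go left to S.
  At S: no left child.
  At S: go right to E.
    At E: go left to Q.
      Q is a leaf — visit Q.
    At E: no right child.
    Visit E.
  Visit S.
At X: go right to R.
  At R: go left to K.
    At K: no left child.
    At K: go right to L.
      At L: go left to N.
        N is a leaf — visit N.
      At L: no right child.
      Visit L.
    Visit K.
  At R: go right to W.
    At W: go left to V.
      At V: go left to J.
        At J: no left child.
        At J: go right to T.
          At T: go left to H.
            At H: no left child.
            At H: go right to B.
              B is a leaf — visit B.
            Visit H.
          At T: no right child.
          Visit T.
        Visit J.
      At V: no right child.
      Visit V.
    At W: no right child.
    Visit W.
  Visit R.
Visit X.

Q, E, S, N, L, K, B, H, T, J, V, W, R, X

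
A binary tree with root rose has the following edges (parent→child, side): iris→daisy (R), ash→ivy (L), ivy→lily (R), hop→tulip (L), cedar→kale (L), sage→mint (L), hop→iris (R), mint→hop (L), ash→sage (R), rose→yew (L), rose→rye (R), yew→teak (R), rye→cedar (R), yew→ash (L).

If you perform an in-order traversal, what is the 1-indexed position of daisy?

7

In-order visits the left subtree, then the node, then the right subtree.
At rose: go left to yew.
  At yew: go left to ash.
    At ash: go left to ivy.
      At ivy: no left child.
      Visit ivy.
      At ivy: go right to lily.
        lily is a leaf — visit lily.
    Visit ash.
    At ash: go right to sage.
      At sage: go left to mint.
        At mint: go left to hop.
          At hop: go left to tulip.
            tulip is a leaf — visit tulip.
          Visit hop.
          At hop: go right to iris.
            At iris: no left child.
            Visit iris.
            At iris: go right to daisy.
              daisy is a leaf — visit daisy.
        Visit mint.
        At mint: no right child.
      Visit sage.
      At sage: no right child.
  Visit yew.
  At yew: go right to teak.
    teak is a leaf — visit teak.
Visit rose.
At rose: go right to rye.
  At rye: no left child.
  Visit rye.
  At rye: go right to cedar.
    At cedar: go left to kale.
      kale is a leaf — visit kale.
    Visit cedar.
    At cedar: no right child.
Full in-order sequence: ivy, lily, ash, tulip, hop, iris, daisy, mint, sage, yew, teak, rose, rye, kale, cedar.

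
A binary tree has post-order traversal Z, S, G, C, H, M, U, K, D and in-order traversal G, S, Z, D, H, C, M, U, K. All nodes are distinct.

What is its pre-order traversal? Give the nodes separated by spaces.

The last element of post-order is the root; it splits in-order into left and right subtrees.
Root D: left subtree has 3 nodes {G, S, Z}, right has 5 {H, C, M, U, K}.
  Root G: left subtree has 0 nodes { }, right has 2 {S, Z}.
    Root S: left subtree has 0 nodes { }, right has 1 {Z}.
  Root K: left subtree has 4 nodes {H, C, M, U}, right has 0 { }.
    Root U: left subtree has 3 nodes {H, C, M}, right has 0 { }.
      Root M: left subtree has 2 nodes {H, C}, right has 0 { }.
        Root H: left subtree has 0 nodes { }, right has 1 {C}.

D G S Z K U M H C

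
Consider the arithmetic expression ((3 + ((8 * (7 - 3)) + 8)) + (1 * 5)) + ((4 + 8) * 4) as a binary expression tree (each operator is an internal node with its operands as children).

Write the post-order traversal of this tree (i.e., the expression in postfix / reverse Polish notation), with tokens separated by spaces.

Post-order on an expression tree gives postfix notation: for each operator, emit left operand, right operand, then the operator.

3 8 7 3 - * 8 + + 1 5 * + 4 8 + 4 * +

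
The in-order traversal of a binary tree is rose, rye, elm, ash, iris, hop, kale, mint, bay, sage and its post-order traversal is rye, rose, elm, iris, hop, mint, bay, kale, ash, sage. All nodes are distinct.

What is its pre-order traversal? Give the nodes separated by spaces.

sage ash elm rose rye kale hop iris bay mint

The last element of post-order is the root; it splits in-order into left and right subtrees.
Root sage: left subtree has 9 nodes {rose, rye, elm, ash, iris, hop, kale, mint, bay}, right has 0 { }.
  Root ash: left subtree has 3 nodes {rose, rye, elm}, right has 5 {iris, hop, kale, mint, bay}.
    Root elm: left subtree has 2 nodes {rose, rye}, right has 0 { }.
      Root rose: left subtree has 0 nodes { }, right has 1 {rye}.
    Root kale: left subtree has 2 nodes {iris, hop}, right has 2 {mint, bay}.
      Root hop: left subtree has 1 node {iris}, right has 0 { }.
      Root bay: left subtree has 1 node {mint}, right has 0 { }.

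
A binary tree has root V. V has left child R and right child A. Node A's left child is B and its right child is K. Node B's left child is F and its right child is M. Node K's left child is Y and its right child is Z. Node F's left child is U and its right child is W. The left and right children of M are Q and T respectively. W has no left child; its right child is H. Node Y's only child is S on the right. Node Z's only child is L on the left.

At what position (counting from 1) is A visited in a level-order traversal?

Level-order visits nodes level by level from the root, left to right within each level.
Level 0: V
Level 1: R, A
Level 2: B, K
Level 3: F, M, Y, Z
Level 4: U, W, Q, T, S, L
Level 5: H
Full level-order sequence: V, R, A, B, K, F, M, Y, Z, U, W, Q, T, S, L, H.

3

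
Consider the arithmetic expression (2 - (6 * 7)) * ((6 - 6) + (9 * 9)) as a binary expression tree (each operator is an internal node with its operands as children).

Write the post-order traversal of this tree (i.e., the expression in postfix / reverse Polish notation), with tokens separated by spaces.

2 6 7 * - 6 6 - 9 9 * + *

Post-order on an expression tree gives postfix notation: for each operator, emit left operand, right operand, then the operator.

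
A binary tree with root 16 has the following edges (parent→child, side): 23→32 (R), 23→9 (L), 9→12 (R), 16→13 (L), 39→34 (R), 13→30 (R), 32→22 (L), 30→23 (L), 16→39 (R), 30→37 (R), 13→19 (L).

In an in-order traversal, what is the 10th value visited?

In-order visits the left subtree, then the node, then the right subtree.
At 16: go left to 13.
  At 13: go left to 19.
    19 is a leaf — visit 19.
  Visit 13.
  At 13: go right to 30.
    At 30: go left to 23.
      At 23: go left to 9.
        At 9: no left child.
        Visit 9.
        At 9: go right to 12.
          12 is a leaf — visit 12.
      Visit 23.
      At 23: go right to 32.
        At 32: go left to 22.
          22 is a leaf — visit 22.
        Visit 32.
        At 32: no right child.
    Visit 30.
    At 30: go right to 37.
      37 is a leaf — visit 37.
Visit 16.
At 16: go right to 39.
  At 39: no left child.
  Visit 39.
  At 39: go right to 34.
    34 is a leaf — visit 34.
Full in-order sequence: 19, 13, 9, 12, 23, 22, 32, 30, 37, 16, 39, 34.

16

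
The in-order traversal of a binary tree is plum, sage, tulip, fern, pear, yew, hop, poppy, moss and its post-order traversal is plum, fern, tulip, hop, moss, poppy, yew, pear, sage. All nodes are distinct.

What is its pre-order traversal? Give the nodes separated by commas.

sage, plum, pear, tulip, fern, yew, poppy, hop, moss

The last element of post-order is the root; it splits in-order into left and right subtrees.
Root sage: left subtree has 1 node {plum}, right has 7 {tulip, fern, pear, yew, hop, poppy, moss}.
  Root pear: left subtree has 2 nodes {tulip, fern}, right has 4 {yew, hop, poppy, moss}.
    Root tulip: left subtree has 0 nodes { }, right has 1 {fern}.
    Root yew: left subtree has 0 nodes { }, right has 3 {hop, poppy, moss}.
      Root poppy: left subtree has 1 node {hop}, right has 1 {moss}.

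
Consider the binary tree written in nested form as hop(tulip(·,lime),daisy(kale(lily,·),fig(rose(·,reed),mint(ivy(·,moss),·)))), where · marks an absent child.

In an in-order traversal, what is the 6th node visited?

In-order visits the left subtree, then the node, then the right subtree.
At hop: go left to tulip.
  At tulip: no left child.
  Visit tulip.
  At tulip: go right to lime.
    lime is a leaf — visit lime.
Visit hop.
At hop: go right to daisy.
  At daisy: go left to kale.
    At kale: go left to lily.
      lily is a leaf — visit lily.
    Visit kale.
    At kale: no right child.
  Visit daisy.
  At daisy: go right to fig.
    At fig: go left to rose.
      At rose: no left child.
      Visit rose.
      At rose: go right to reed.
        reed is a leaf — visit reed.
    Visit fig.
    At fig: go right to mint.
      At mint: go left to ivy.
        At ivy: no left child.
        Visit ivy.
        At ivy: go right to moss.
          moss is a leaf — visit moss.
      Visit mint.
      At mint: no right child.
Full in-order sequence: tulip, lime, hop, lily, kale, daisy, rose, reed, fig, ivy, moss, mint.

daisy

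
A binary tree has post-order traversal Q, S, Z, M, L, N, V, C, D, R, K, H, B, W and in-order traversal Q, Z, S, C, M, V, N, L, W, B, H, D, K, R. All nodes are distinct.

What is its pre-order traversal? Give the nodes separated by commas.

The last element of post-order is the root; it splits in-order into left and right subtrees.
Root W: left subtree has 8 nodes {Q, Z, S, C, M, V, N, L}, right has 5 {B, H, D, K, R}.
  Root C: left subtree has 3 nodes {Q, Z, S}, right has 4 {M, V, N, L}.
    Root Z: left subtree has 1 node {Q}, right has 1 {S}.
    Root V: left subtree has 1 node {M}, right has 2 {N, L}.
      Root N: left subtree has 0 nodes { }, right has 1 {L}.
  Root B: left subtree has 0 nodes { }, right has 4 {H, D, K, R}.
    Root H: left subtree has 0 nodes { }, right has 3 {D, K, R}.
      Root K: left subtree has 1 node {D}, right has 1 {R}.

W, C, Z, Q, S, V, M, N, L, B, H, K, D, R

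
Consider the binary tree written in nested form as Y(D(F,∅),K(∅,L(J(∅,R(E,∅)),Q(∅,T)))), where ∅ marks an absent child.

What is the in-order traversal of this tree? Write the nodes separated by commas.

F, D, Y, K, J, E, R, L, Q, T

In-order visits the left subtree, then the node, then the right subtree.
At Y: go left to D.
  At D: go left to F.
    F is a leaf — visit F.
  Visit D.
  At D: no right child.
Visit Y.
At Y: go right to K.
  At K: no left child.
  Visit K.
  At K: go right to L.
    At L: go left to J.
      At J: no left child.
      Visit J.
      At J: go right to R.
        At R: go left to E.
          E is a leaf — visit E.
        Visit R.
        At R: no right child.
    Visit L.
    At L: go right to Q.
      At Q: no left child.
      Visit Q.
      At Q: go right to T.
        T is a leaf — visit T.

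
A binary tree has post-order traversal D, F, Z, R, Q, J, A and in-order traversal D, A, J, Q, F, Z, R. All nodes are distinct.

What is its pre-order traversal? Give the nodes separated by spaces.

A D J Q R Z F

The last element of post-order is the root; it splits in-order into left and right subtrees.
Root A: left subtree has 1 node {D}, right has 5 {J, Q, F, Z, R}.
  Root J: left subtree has 0 nodes { }, right has 4 {Q, F, Z, R}.
    Root Q: left subtree has 0 nodes { }, right has 3 {F, Z, R}.
      Root R: left subtree has 2 nodes {F, Z}, right has 0 { }.
        Root Z: left subtree has 1 node {F}, right has 0 { }.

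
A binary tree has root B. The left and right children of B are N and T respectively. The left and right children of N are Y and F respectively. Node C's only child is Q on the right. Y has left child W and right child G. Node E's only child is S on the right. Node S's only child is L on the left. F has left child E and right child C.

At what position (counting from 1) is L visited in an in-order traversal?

In-order visits the left subtree, then the node, then the right subtree.
At B: go left to N.
  At N: go left to Y.
    At Y: go left to W.
      W is a leaf — visit W.
    Visit Y.
    At Y: go right to G.
      G is a leaf — visit G.
  Visit N.
  At N: go right to F.
    At F: go left to E.
      At E: no left child.
      Visit E.
      At E: go right to S.
        At S: go left to L.
          L is a leaf — visit L.
        Visit S.
        At S: no right child.
    Visit F.
    At F: go right to C.
      At C: no left child.
      Visit C.
      At C: go right to Q.
        Q is a leaf — visit Q.
Visit B.
At B: go right to T.
  T is a leaf — visit T.
Full in-order sequence: W, Y, G, N, E, L, S, F, C, Q, B, T.

6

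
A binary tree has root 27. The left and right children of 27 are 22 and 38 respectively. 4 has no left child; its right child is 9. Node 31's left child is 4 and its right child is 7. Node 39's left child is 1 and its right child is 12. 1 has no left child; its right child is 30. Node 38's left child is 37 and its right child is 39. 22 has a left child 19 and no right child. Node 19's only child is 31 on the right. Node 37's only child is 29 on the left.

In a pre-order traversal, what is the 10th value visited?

Pre-order visits the node, then its left subtree, then its right subtree.
Visit 27.
At 27: go left to 22.
  Visit 22.
  At 22: go left to 19.
    Visit 19.
    At 19: no left child.
    At 19: go right to 31.
      Visit 31.
      At 31: go left to 4.
        Visit 4.
        At 4: no left child.
        At 4: go right to 9.
          9 is a leaf — visit 9.
      At 31: go right to 7.
        7 is a leaf — visit 7.
  At 22: no right child.
At 27: go right to 38.
  Visit 38.
  At 38: go left to 37.
    Visit 37.
    At 37: go left to 29.
      29 is a leaf — visit 29.
    At 37: no right child.
  At 38: go right to 39.
    Visit 39.
    At 39: go left to 1.
      Visit 1.
      At 1: no left child.
      At 1: go right to 30.
        30 is a leaf — visit 30.
    At 39: go right to 12.
      12 is a leaf — visit 12.
Full pre-order sequence: 27, 22, 19, 31, 4, 9, 7, 38, 37, 29, 39, 1, 30, 12.

29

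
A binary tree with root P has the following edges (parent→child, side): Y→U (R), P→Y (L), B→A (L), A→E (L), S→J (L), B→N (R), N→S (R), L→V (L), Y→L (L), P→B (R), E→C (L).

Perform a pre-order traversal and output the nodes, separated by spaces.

P Y L V U B A E C N S J

Pre-order visits the node, then its left subtree, then its right subtree.
Visit P.
At P: go left to Y.
  Visit Y.
  At Y: go left to L.
    Visit L.
    At L: go left to V.
      V is a leaf — visit V.
    At L: no right child.
  At Y: go right to U.
    U is a leaf — visit U.
At P: go right to B.
  Visit B.
  At B: go left to A.
    Visit A.
    At A: go left to E.
      Visit E.
      At E: go left to C.
        C is a leaf — visit C.
      At E: no right child.
    At A: no right child.
  At B: go right to N.
    Visit N.
    At N: no left child.
    At N: go right to S.
      Visit S.
      At S: go left to J.
        J is a leaf — visit J.
      At S: no right child.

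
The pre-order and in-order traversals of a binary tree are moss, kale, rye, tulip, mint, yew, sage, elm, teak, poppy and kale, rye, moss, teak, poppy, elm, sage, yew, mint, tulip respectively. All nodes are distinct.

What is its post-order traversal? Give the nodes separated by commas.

The first element of pre-order is the root; it splits in-order into left and right subtrees.
Root moss: left subtree has 2 nodes {kale, rye}, right has 7 {teak, poppy, elm, sage, yew, mint, tulip}.
  Root kale: left subtree has 0 nodes { }, right has 1 {rye}.
  Root tulip: left subtree has 6 nodes {teak, poppy, elm, sage, yew, mint}, right has 0 { }.
    Root mint: left subtree has 5 nodes {teak, poppy, elm, sage, yew}, right has 0 { }.
      Root yew: left subtree has 4 nodes {teak, poppy, elm, sage}, right has 0 { }.
        Root sage: left subtree has 3 nodes {teak, poppy, elm}, right has 0 { }.
          Root elm: left subtree has 2 nodes {teak, poppy}, right has 0 { }.
            Root teak: left subtree has 0 nodes { }, right has 1 {poppy}.

rye, kale, poppy, teak, elm, sage, yew, mint, tulip, moss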